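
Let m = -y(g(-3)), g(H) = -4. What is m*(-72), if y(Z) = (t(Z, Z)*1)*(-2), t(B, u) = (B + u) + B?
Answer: 1728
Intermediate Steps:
t(B, u) = u + 2*B
y(Z) = -6*Z (y(Z) = ((Z + 2*Z)*1)*(-2) = ((3*Z)*1)*(-2) = (3*Z)*(-2) = -6*Z)
m = -24 (m = -(-6)*(-4) = -1*24 = -24)
m*(-72) = -24*(-72) = 1728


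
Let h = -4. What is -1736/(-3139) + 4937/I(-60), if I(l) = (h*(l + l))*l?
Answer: 34499557/90403200 ≈ 0.38162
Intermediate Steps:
I(l) = -8*l**2 (I(l) = (-4*(l + l))*l = (-8*l)*l = -8*l**2)
-1736/(-3139) + 4937/I(-60) = -1736/(-3139) + 4937/((-8*(-60)**2)) = -1736*(-1/3139) + 4937/((-8*3600)) = 1736/3139 + 4937/(-28800) = 1736/3139 + 4937*(-1/28800) = 1736/3139 - 4937/28800 = 34499557/90403200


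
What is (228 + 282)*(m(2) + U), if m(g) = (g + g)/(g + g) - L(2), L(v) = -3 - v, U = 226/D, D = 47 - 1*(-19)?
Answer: 52870/11 ≈ 4806.4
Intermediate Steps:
D = 66 (D = 47 + 19 = 66)
U = 113/33 (U = 226/66 = 226*(1/66) = 113/33 ≈ 3.4242)
m(g) = 6 (m(g) = (g + g)/(g + g) - (-3 - 1*2) = (2*g)/((2*g)) - (-3 - 2) = (2*g)*(1/(2*g)) - 1*(-5) = 1 + 5 = 6)
(228 + 282)*(m(2) + U) = (228 + 282)*(6 + 113/33) = 510*(311/33) = 52870/11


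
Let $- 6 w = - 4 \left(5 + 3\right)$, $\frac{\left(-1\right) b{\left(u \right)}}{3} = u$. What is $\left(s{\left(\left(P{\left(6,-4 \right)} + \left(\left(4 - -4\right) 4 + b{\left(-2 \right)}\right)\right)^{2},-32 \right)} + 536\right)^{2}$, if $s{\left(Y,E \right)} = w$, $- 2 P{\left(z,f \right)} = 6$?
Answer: $\frac{2637376}{9} \approx 2.9304 \cdot 10^{5}$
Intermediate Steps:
$b{\left(u \right)} = - 3 u$
$P{\left(z,f \right)} = -3$ ($P{\left(z,f \right)} = \left(- \frac{1}{2}\right) 6 = -3$)
$w = \frac{16}{3}$ ($w = - \frac{\left(-4\right) \left(5 + 3\right)}{6} = - \frac{\left(-4\right) 8}{6} = \left(- \frac{1}{6}\right) \left(-32\right) = \frac{16}{3} \approx 5.3333$)
$s{\left(Y,E \right)} = \frac{16}{3}$
$\left(s{\left(\left(P{\left(6,-4 \right)} + \left(\left(4 - -4\right) 4 + b{\left(-2 \right)}\right)\right)^{2},-32 \right)} + 536\right)^{2} = \left(\frac{16}{3} + 536\right)^{2} = \left(\frac{1624}{3}\right)^{2} = \frac{2637376}{9}$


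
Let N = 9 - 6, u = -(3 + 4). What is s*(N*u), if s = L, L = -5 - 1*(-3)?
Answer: 42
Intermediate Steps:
L = -2 (L = -5 + 3 = -2)
u = -7 (u = -1*7 = -7)
s = -2
N = 3
s*(N*u) = -6*(-7) = -2*(-21) = 42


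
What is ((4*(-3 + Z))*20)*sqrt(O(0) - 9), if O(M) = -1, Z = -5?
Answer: -640*I*sqrt(10) ≈ -2023.9*I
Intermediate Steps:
((4*(-3 + Z))*20)*sqrt(O(0) - 9) = ((4*(-3 - 5))*20)*sqrt(-1 - 9) = ((4*(-8))*20)*sqrt(-10) = (-32*20)*(I*sqrt(10)) = -640*I*sqrt(10)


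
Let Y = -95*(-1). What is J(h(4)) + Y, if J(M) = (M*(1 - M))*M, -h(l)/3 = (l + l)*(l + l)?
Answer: 7114847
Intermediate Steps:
h(l) = -12*l² (h(l) = -3*(l + l)*(l + l) = -3*2*l*2*l = -12*l²)
J(M) = M²*(1 - M)
Y = 95
J(h(4)) + Y = (-12*4²)²*(1 - (-12)*4²) + 95 = (-12*16)²*(1 - (-12)*16) + 95 = (-192)²*(1 - 1*(-192)) + 95 = 36864*(1 + 192) + 95 = 36864*193 + 95 = 7114752 + 95 = 7114847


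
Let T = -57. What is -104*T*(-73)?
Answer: -432744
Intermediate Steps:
-104*T*(-73) = -104*(-57)*(-73) = 5928*(-73) = -432744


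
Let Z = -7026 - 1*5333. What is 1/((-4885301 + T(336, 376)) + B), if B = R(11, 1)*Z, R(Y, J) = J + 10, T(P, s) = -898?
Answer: -1/5022148 ≈ -1.9912e-7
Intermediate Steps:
R(Y, J) = 10 + J
Z = -12359 (Z = -7026 - 5333 = -12359)
B = -135949 (B = (10 + 1)*(-12359) = 11*(-12359) = -135949)
1/((-4885301 + T(336, 376)) + B) = 1/((-4885301 - 898) - 135949) = 1/(-4886199 - 135949) = 1/(-5022148) = -1/5022148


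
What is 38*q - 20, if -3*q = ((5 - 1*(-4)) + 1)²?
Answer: -3860/3 ≈ -1286.7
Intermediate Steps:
q = -100/3 (q = -((5 - 1*(-4)) + 1)²/3 = -((5 + 4) + 1)²/3 = -(9 + 1)²/3 = -⅓*10² = -⅓*100 = -100/3 ≈ -33.333)
38*q - 20 = 38*(-100/3) - 20 = -3800/3 - 20 = -3860/3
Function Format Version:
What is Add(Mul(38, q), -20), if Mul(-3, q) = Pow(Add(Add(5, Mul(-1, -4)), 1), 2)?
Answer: Rational(-3860, 3) ≈ -1286.7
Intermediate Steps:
q = Rational(-100, 3) (q = Mul(Rational(-1, 3), Pow(Add(Add(5, Mul(-1, -4)), 1), 2)) = Mul(Rational(-1, 3), Pow(Add(Add(5, 4), 1), 2)) = Mul(Rational(-1, 3), Pow(Add(9, 1), 2)) = Mul(Rational(-1, 3), Pow(10, 2)) = Mul(Rational(-1, 3), 100) = Rational(-100, 3) ≈ -33.333)
Add(Mul(38, q), -20) = Add(Mul(38, Rational(-100, 3)), -20) = Add(Rational(-3800, 3), -20) = Rational(-3860, 3)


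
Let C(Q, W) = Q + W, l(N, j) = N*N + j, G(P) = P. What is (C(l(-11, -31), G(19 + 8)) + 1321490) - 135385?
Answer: 1186222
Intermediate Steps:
l(N, j) = j + N**2 (l(N, j) = N**2 + j = j + N**2)
(C(l(-11, -31), G(19 + 8)) + 1321490) - 135385 = (((-31 + (-11)**2) + (19 + 8)) + 1321490) - 135385 = (((-31 + 121) + 27) + 1321490) - 135385 = ((90 + 27) + 1321490) - 135385 = (117 + 1321490) - 135385 = 1321607 - 135385 = 1186222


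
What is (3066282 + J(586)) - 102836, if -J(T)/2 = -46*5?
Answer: 2963906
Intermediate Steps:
J(T) = 460 (J(T) = -(-92)*5 = -2*(-230) = 460)
(3066282 + J(586)) - 102836 = (3066282 + 460) - 102836 = 3066742 - 102836 = 2963906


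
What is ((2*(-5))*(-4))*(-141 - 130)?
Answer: -10840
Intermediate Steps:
((2*(-5))*(-4))*(-141 - 130) = -10*(-4)*(-271) = 40*(-271) = -10840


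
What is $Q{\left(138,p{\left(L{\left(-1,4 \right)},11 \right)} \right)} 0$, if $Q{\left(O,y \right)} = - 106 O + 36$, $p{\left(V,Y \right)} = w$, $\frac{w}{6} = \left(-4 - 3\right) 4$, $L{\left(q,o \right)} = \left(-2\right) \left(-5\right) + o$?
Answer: $0$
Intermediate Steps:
$L{\left(q,o \right)} = 10 + o$
$w = -168$ ($w = 6 \left(-4 - 3\right) 4 = 6 \left(\left(-7\right) 4\right) = 6 \left(-28\right) = -168$)
$p{\left(V,Y \right)} = -168$
$Q{\left(O,y \right)} = 36 - 106 O$
$Q{\left(138,p{\left(L{\left(-1,4 \right)},11 \right)} \right)} 0 = \left(36 - 14628\right) 0 = \left(-14592\right) 0 = 0$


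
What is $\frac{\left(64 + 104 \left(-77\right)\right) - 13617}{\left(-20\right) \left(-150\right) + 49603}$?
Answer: $- \frac{21561}{52603} \approx -0.40988$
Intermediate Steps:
$\frac{\left(64 + 104 \left(-77\right)\right) - 13617}{\left(-20\right) \left(-150\right) + 49603} = \frac{\left(64 - 8008\right) - 13617}{3000 + 49603} = \frac{-7944 - 13617}{52603} = \left(-21561\right) \frac{1}{52603} = - \frac{21561}{52603}$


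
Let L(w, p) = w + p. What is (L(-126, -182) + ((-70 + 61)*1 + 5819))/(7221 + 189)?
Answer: 917/1235 ≈ 0.74251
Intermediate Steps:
L(w, p) = p + w
(L(-126, -182) + ((-70 + 61)*1 + 5819))/(7221 + 189) = ((-182 - 126) + ((-70 + 61)*1 + 5819))/(7221 + 189) = (-308 + (-9*1 + 5819))/7410 = (-308 + (-9 + 5819))*(1/7410) = (-308 + 5810)*(1/7410) = 5502*(1/7410) = 917/1235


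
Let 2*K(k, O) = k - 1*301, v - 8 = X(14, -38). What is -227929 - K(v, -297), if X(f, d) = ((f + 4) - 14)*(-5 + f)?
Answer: -455601/2 ≈ -2.2780e+5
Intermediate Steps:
X(f, d) = (-10 + f)*(-5 + f) (X(f, d) = ((4 + f) - 14)*(-5 + f) = (-10 + f)*(-5 + f))
v = 44 (v = 8 + (50 + 14**2 - 15*14) = 8 + (50 + 196 - 210) = 8 + 36 = 44)
K(k, O) = -301/2 + k/2 (K(k, O) = (k - 1*301)/2 = (k - 301)/2 = (-301 + k)/2 = -301/2 + k/2)
-227929 - K(v, -297) = -227929 - (-301/2 + (1/2)*44) = -227929 - (-301/2 + 22) = -227929 - 1*(-257/2) = -227929 + 257/2 = -455601/2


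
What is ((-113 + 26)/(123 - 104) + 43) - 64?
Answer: -486/19 ≈ -25.579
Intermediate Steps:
((-113 + 26)/(123 - 104) + 43) - 64 = (-87/19 + 43) - 64 = 730/19 - 64 = -486/19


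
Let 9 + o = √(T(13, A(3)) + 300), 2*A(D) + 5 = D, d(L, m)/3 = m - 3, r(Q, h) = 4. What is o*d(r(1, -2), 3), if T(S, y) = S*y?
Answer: 0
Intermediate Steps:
d(L, m) = -9 + 3*m (d(L, m) = 3*(m - 3) = 3*(-3 + m) = -9 + 3*m)
A(D) = -5/2 + D/2
o = -9 + √287 (o = -9 + √(13*(-5/2 + (½)*3) + 300) = -9 + √(13*(-5/2 + 3/2) + 300) = -9 + √(13*(-1) + 300) = -9 + √(-13 + 300) = -9 + √287 ≈ 7.9411)
o*d(r(1, -2), 3) = (-9 + √287)*(-9 + 3*3) = (-9 + √287)*(-9 + 9) = (-9 + √287)*0 = 0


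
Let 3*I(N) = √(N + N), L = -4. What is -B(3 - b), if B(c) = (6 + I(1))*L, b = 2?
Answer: 24 + 4*√2/3 ≈ 25.886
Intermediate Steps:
I(N) = √2*√N/3 (I(N) = √(N + N)/3 = √(2*N)/3 = (√2*√N)/3 = √2*√N/3)
B(c) = -24 - 4*√2/3 (B(c) = (6 + √2*√1/3)*(-4) = (6 + (⅓)*√2*1)*(-4) = (6 + √2/3)*(-4) = -24 - 4*√2/3)
-B(3 - b) = -(-24 - 4*√2/3) = 24 + 4*√2/3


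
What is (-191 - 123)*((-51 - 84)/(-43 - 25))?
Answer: -21195/34 ≈ -623.38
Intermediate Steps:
(-191 - 123)*((-51 - 84)/(-43 - 25)) = -(-42390)/(-68) = -(-42390)*(-1)/68 = -314*135/68 = -21195/34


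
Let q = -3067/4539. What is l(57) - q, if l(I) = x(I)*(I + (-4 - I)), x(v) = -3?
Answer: 57535/4539 ≈ 12.676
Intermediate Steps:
l(I) = 12 (l(I) = -3*(I + (-4 - I)) = -3*(-4) = 12)
q = -3067/4539 (q = -3067*1/4539 = -3067/4539 ≈ -0.67570)
l(57) - q = 12 - 1*(-3067/4539) = 12 + 3067/4539 = 57535/4539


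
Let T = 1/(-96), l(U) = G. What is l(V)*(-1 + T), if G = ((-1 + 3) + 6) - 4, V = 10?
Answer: -97/24 ≈ -4.0417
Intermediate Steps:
G = 4 (G = (2 + 6) - 4 = 8 - 4 = 4)
l(U) = 4
T = -1/96 ≈ -0.010417
l(V)*(-1 + T) = 4*(-1 - 1/96) = 4*(-97/96) = -97/24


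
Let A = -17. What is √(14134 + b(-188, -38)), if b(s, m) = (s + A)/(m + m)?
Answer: √20413391/38 ≈ 118.90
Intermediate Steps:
b(s, m) = (-17 + s)/(2*m) (b(s, m) = (s - 17)/(m + m) = (-17 + s)/((2*m)) = (-17 + s)*(1/(2*m)) = (-17 + s)/(2*m))
√(14134 + b(-188, -38)) = √(14134 + (½)*(-17 - 188)/(-38)) = √(14134 + (½)*(-1/38)*(-205)) = √(14134 + 205/76) = √(1074389/76) = √20413391/38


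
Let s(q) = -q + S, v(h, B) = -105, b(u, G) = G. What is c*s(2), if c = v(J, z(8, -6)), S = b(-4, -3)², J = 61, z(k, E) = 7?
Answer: -735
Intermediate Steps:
S = 9 (S = (-3)² = 9)
c = -105
s(q) = 9 - q (s(q) = -q + 9 = 9 - q)
c*s(2) = -105*(9 - 1*2) = -105*(9 - 2) = -105*7 = -735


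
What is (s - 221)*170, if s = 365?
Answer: 24480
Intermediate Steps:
(s - 221)*170 = (365 - 221)*170 = 144*170 = 24480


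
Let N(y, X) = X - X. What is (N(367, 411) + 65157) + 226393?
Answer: 291550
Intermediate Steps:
N(y, X) = 0
(N(367, 411) + 65157) + 226393 = (0 + 65157) + 226393 = 65157 + 226393 = 291550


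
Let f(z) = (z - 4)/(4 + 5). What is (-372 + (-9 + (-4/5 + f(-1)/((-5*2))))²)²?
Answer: 5035854653041/65610000 ≈ 76754.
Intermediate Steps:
f(z) = -4/9 + z/9 (f(z) = (-4 + z)/9 = (-4 + z)*(⅑) = -4/9 + z/9)
(-372 + (-9 + (-4/5 + f(-1)/((-5*2))))²)² = (-372 + (-9 + (-4/5 + (-4/9 + (⅑)*(-1))/((-5*2))))²)² = (-372 + (-9 + (-4*⅕ + (-4/9 - ⅑)/(-10)))²)² = (-372 + (-9 + (-⅘ - 5/9*(-⅒)))²)² = (-372 + (-9 + (-⅘ + 1/18))²)² = (-372 + (-9 - 67/90)²)² = (-372 + (-877/90)²)² = (-372 + 769129/8100)² = (-2244071/8100)² = 5035854653041/65610000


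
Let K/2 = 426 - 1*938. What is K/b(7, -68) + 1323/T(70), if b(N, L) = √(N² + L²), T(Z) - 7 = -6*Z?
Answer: -189/59 - 1024*√4673/4673 ≈ -18.183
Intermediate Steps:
T(Z) = 7 - 6*Z
b(N, L) = √(L² + N²)
K = -1024 (K = 2*(426 - 1*938) = 2*(426 - 938) = 2*(-512) = -1024)
K/b(7, -68) + 1323/T(70) = -1024/√((-68)² + 7²) + 1323/(7 - 6*70) = -1024/√(4624 + 49) + 1323/(7 - 420) = -1024*√4673/4673 + 1323/(-413) = -1024*√4673/4673 + 1323*(-1/413) = -1024*√4673/4673 - 189/59 = -189/59 - 1024*√4673/4673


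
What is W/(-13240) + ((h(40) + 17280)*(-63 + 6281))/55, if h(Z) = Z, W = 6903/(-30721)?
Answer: 8760964781034013/4474206440 ≈ 1.9581e+6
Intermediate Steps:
W = -6903/30721 (W = 6903*(-1/30721) = -6903/30721 ≈ -0.22470)
W/(-13240) + ((h(40) + 17280)*(-63 + 6281))/55 = -6903/30721/(-13240) + ((40 + 17280)*(-63 + 6281))/55 = -6903/30721*(-1/13240) + (17320*6218)*(1/55) = 6903/406746040 + 107695760*(1/55) = 6903/406746040 + 21539152/11 = 8760964781034013/4474206440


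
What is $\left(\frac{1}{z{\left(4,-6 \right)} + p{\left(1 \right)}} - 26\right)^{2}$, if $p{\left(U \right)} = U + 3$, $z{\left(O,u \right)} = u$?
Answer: $\frac{2809}{4} \approx 702.25$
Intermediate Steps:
$p{\left(U \right)} = 3 + U$
$\left(\frac{1}{z{\left(4,-6 \right)} + p{\left(1 \right)}} - 26\right)^{2} = \left(\frac{1}{-6 + \left(3 + 1\right)} - 26\right)^{2} = \left(\frac{1}{-6 + 4} - 26\right)^{2} = \left(\frac{1}{-2} - 26\right)^{2} = \left(- \frac{1}{2} - 26\right)^{2} = \left(- \frac{53}{2}\right)^{2} = \frac{2809}{4}$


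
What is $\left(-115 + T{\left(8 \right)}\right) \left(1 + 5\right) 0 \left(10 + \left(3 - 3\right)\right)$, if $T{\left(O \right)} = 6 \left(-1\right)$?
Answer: $0$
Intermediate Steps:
$T{\left(O \right)} = -6$
$\left(-115 + T{\left(8 \right)}\right) \left(1 + 5\right) 0 \left(10 + \left(3 - 3\right)\right) = \left(-115 - 6\right) \left(1 + 5\right) 0 \left(10 + \left(3 - 3\right)\right) = - 121 \cdot 6 \cdot 0 \left(10 + 0\right) = - 121 \cdot 0 \cdot 10 = \left(-121\right) 0 = 0$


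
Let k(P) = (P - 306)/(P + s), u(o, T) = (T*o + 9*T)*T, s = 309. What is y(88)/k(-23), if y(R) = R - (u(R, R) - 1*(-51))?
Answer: 214823466/329 ≈ 6.5296e+5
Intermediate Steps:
u(o, T) = T*(9*T + T*o) (u(o, T) = (9*T + T*o)*T = T*(9*T + T*o))
k(P) = (-306 + P)/(309 + P) (k(P) = (P - 306)/(P + 309) = (-306 + P)/(309 + P))
y(R) = -51 + R - R**2*(9 + R) (y(R) = R - (R**2*(9 + R) - 1*(-51)) = R - (R**2*(9 + R) + 51) = R - (51 + R**2*(9 + R)) = R + (-51 - R**2*(9 + R)) = -51 + R - R**2*(9 + R))
y(88)/k(-23) = (-51 + 88 - 1*88**2*(9 + 88))/(((-306 - 23)/(309 - 23))) = (-51 + 88 - 1*7744*97)/((-329/286)) = (-51 + 88 - 751168)/(((1/286)*(-329))) = -751131/(-329/286) = -751131*(-286/329) = 214823466/329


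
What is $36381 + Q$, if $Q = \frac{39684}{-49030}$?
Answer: $\frac{891860373}{24515} \approx 36380.0$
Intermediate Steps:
$Q = - \frac{19842}{24515}$ ($Q = 39684 \left(- \frac{1}{49030}\right) = - \frac{19842}{24515} \approx -0.80938$)
$36381 + Q = 36381 - \frac{19842}{24515} = \frac{891860373}{24515}$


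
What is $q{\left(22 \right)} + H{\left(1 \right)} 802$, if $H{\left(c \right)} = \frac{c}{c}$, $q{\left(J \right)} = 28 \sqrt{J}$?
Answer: $802 + 28 \sqrt{22} \approx 933.33$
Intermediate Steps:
$H{\left(c \right)} = 1$
$q{\left(22 \right)} + H{\left(1 \right)} 802 = 28 \sqrt{22} + 1 \cdot 802 = 28 \sqrt{22} + 802 = 802 + 28 \sqrt{22}$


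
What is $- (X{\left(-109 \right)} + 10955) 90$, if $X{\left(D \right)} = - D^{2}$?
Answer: $83340$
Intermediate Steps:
$- (X{\left(-109 \right)} + 10955) 90 = - (- \left(-109\right)^{2} + 10955) 90 = - (\left(-1\right) 11881 + 10955) 90 = - (-11881 + 10955) 90 = \left(-1\right) \left(-926\right) 90 = 926 \cdot 90 = 83340$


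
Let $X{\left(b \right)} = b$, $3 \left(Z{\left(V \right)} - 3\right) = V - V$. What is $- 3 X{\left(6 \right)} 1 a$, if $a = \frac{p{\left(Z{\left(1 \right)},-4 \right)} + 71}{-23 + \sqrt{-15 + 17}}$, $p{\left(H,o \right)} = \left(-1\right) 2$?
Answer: $\frac{28566}{527} + \frac{1242 \sqrt{2}}{527} \approx 57.538$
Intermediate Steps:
$Z{\left(V \right)} = 3$ ($Z{\left(V \right)} = 3 + \frac{V - V}{3} = 3 + \frac{1}{3} \cdot 0 = 3 + 0 = 3$)
$p{\left(H,o \right)} = -2$
$a = \frac{69}{-23 + \sqrt{2}}$ ($a = \frac{-2 + 71}{-23 + \sqrt{-15 + 17}} = \frac{69}{-23 + \sqrt{2}} \approx -3.1965$)
$- 3 X{\left(6 \right)} 1 a = \left(-3\right) 6 \cdot 1 \left(- \frac{1587}{527} - \frac{69 \sqrt{2}}{527}\right) = \left(-18\right) 1 \left(- \frac{1587}{527} - \frac{69 \sqrt{2}}{527}\right) = - 18 \left(- \frac{1587}{527} - \frac{69 \sqrt{2}}{527}\right) = \frac{28566}{527} + \frac{1242 \sqrt{2}}{527}$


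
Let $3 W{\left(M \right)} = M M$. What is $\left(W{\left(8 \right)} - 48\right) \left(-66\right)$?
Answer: $1760$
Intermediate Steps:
$W{\left(M \right)} = \frac{M^{2}}{3}$ ($W{\left(M \right)} = \frac{M M}{3} = \frac{M^{2}}{3}$)
$\left(W{\left(8 \right)} - 48\right) \left(-66\right) = \left(\frac{8^{2}}{3} - 48\right) \left(-66\right) = \left(\frac{1}{3} \cdot 64 - 48\right) \left(-66\right) = \left(\frac{64}{3} - 48\right) \left(-66\right) = \left(- \frac{80}{3}\right) \left(-66\right) = 1760$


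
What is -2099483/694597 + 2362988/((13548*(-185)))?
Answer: -1725856644344/435231007215 ≈ -3.9654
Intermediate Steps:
-2099483/694597 + 2362988/((13548*(-185))) = -2099483*1/694597 + 2362988/(-2506380) = -2099483/694597 + 2362988*(-1/2506380) = -2099483/694597 - 590747/626595 = -1725856644344/435231007215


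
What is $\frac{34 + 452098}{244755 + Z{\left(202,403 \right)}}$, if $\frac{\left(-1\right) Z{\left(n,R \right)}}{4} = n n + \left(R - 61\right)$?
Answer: $\frac{452132}{80171} \approx 5.6396$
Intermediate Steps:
$Z{\left(n,R \right)} = 244 - 4 R - 4 n^{2}$ ($Z{\left(n,R \right)} = - 4 \left(n n + \left(R - 61\right)\right) = - 4 \left(n^{2} + \left(-61 + R\right)\right) = - 4 \left(-61 + R + n^{2}\right) = 244 - 4 R - 4 n^{2}$)
$\frac{34 + 452098}{244755 + Z{\left(202,403 \right)}} = \frac{34 + 452098}{244755 - \left(1368 + 163216\right)} = \frac{452132}{244755 - 164584} = \frac{452132}{80171}$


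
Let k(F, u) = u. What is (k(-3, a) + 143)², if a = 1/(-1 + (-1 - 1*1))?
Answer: 183184/9 ≈ 20354.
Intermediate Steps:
a = -⅓ (a = 1/(-1 + (-1 - 1)) = 1/(-1 - 2) = 1/(-3) = -⅓ ≈ -0.33333)
(k(-3, a) + 143)² = (-⅓ + 143)² = (428/3)² = 183184/9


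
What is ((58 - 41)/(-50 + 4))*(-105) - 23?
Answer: 727/46 ≈ 15.804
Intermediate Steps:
((58 - 41)/(-50 + 4))*(-105) - 23 = (17/(-46))*(-105) - 23 = (17*(-1/46))*(-105) - 23 = -17/46*(-105) - 23 = 1785/46 - 23 = 727/46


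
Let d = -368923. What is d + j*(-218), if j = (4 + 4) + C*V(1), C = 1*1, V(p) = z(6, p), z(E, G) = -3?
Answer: -370013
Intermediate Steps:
V(p) = -3
C = 1
j = 5 (j = (4 + 4) + 1*(-3) = 8 - 3 = 5)
d + j*(-218) = -368923 + 5*(-218) = -368923 - 1090 = -370013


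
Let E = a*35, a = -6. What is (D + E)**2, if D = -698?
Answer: 824464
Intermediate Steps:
E = -210 (E = -6*35 = -210)
(D + E)**2 = (-698 - 210)**2 = (-908)**2 = 824464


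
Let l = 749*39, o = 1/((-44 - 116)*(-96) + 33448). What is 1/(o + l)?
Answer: 48808/1425730489 ≈ 3.4234e-5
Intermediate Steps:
o = 1/48808 (o = 1/(-160*(-96) + 33448) = 1/(15360 + 33448) = 1/48808 ≈ 2.0488e-5)
l = 29211
1/(o + l) = 1/(1/48808 + 29211) = 1/(1425730489/48808) = 48808/1425730489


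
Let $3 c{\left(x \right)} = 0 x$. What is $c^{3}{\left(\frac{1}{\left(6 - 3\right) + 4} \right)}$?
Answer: $0$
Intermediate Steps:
$c{\left(x \right)} = 0$ ($c{\left(x \right)} = \frac{0 x}{3} = \frac{1}{3} \cdot 0 = 0$)
$c^{3}{\left(\frac{1}{\left(6 - 3\right) + 4} \right)} = 0^{3} = 0$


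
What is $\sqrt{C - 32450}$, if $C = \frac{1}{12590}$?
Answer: $\frac{i \sqrt{5143587832410}}{12590} \approx 180.14 i$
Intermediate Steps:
$C = \frac{1}{12590} \approx 7.9428 \cdot 10^{-5}$
$\sqrt{C - 32450} = \sqrt{\frac{1}{12590} - 32450} = \sqrt{- \frac{408545499}{12590}} = \frac{i \sqrt{5143587832410}}{12590}$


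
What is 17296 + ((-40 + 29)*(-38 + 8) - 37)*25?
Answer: 24621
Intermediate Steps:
17296 + ((-40 + 29)*(-38 + 8) - 37)*25 = 17296 + (-11*(-30) - 37)*25 = 17296 + (330 - 37)*25 = 17296 + 293*25 = 17296 + 7325 = 24621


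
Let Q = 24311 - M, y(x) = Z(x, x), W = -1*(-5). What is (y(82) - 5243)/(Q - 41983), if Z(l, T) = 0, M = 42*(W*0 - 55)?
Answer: 5243/15362 ≈ 0.34130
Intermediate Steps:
W = 5
M = -2310 (M = 42*(5*0 - 55) = 42*(0 - 55) = 42*(-55) = -2310)
y(x) = 0
Q = 26621 (Q = 24311 - 1*(-2310) = 24311 + 2310 = 26621)
(y(82) - 5243)/(Q - 41983) = (0 - 5243)/(26621 - 41983) = -5243/(-15362) = -5243*(-1/15362) = 5243/15362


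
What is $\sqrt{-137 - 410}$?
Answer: $i \sqrt{547} \approx 23.388 i$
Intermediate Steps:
$\sqrt{-137 - 410} = \sqrt{-547} = i \sqrt{547}$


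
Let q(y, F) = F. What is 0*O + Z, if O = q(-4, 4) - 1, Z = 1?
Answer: 1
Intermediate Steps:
O = 3 (O = 4 - 1 = 3)
0*O + Z = 0*3 + 1 = 0 + 1 = 1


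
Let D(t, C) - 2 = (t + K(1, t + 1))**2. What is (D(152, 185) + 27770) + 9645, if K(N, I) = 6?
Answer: 62381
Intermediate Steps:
D(t, C) = 2 + (6 + t)**2 (D(t, C) = 2 + (t + 6)**2 = 2 + (6 + t)**2)
(D(152, 185) + 27770) + 9645 = ((2 + (6 + 152)**2) + 27770) + 9645 = ((2 + 158**2) + 27770) + 9645 = ((2 + 24964) + 27770) + 9645 = (24966 + 27770) + 9645 = 52736 + 9645 = 62381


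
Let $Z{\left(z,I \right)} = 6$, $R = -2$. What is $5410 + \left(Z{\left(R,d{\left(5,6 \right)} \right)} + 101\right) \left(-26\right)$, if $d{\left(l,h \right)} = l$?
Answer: $2628$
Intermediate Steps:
$5410 + \left(Z{\left(R,d{\left(5,6 \right)} \right)} + 101\right) \left(-26\right) = 5410 + \left(6 + 101\right) \left(-26\right) = 5410 + 107 \left(-26\right) = 5410 - 2782 = 2628$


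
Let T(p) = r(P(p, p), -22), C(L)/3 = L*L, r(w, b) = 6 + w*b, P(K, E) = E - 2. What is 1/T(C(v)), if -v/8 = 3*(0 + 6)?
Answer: -1/1368526 ≈ -7.3071e-7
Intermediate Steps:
P(K, E) = -2 + E
v = -144 (v = -24*(0 + 6) = -24*6 = -8*18 = -144)
r(w, b) = 6 + b*w
C(L) = 3*L² (C(L) = 3*(L*L) = 3*L²)
T(p) = 50 - 22*p (T(p) = 6 - 22*(-2 + p) = 6 + (44 - 22*p) = 50 - 22*p)
1/T(C(v)) = 1/(50 - 66*(-144)²) = 1/(50 - 66*20736) = 1/(50 - 22*62208) = 1/(50 - 1368576) = 1/(-1368526) = -1/1368526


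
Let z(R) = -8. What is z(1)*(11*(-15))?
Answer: 1320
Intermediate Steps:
z(1)*(11*(-15)) = -88*(-15) = -8*(-165) = 1320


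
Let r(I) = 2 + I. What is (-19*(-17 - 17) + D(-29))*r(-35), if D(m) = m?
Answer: -20361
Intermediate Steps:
(-19*(-17 - 17) + D(-29))*r(-35) = (-19*(-17 - 17) - 29)*(2 - 35) = (-19*(-34) - 29)*(-33) = (646 - 29)*(-33) = 617*(-33) = -20361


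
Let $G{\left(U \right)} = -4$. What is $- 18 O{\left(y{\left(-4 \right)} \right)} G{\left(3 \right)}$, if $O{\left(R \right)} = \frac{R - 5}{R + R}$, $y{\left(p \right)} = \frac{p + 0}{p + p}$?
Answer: $-324$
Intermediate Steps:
$y{\left(p \right)} = \frac{1}{2}$ ($y{\left(p \right)} = \frac{p}{2 p} = p \frac{1}{2 p} = \frac{1}{2}$)
$O{\left(R \right)} = \frac{-5 + R}{2 R}$
$- 18 O{\left(y{\left(-4 \right)} \right)} G{\left(3 \right)} = - 18 \frac{\frac{1}{\frac{1}{2}} \left(-5 + \frac{1}{2}\right)}{2} \left(-4\right) = - 18 \cdot \frac{1}{2} \cdot 2 \left(- \frac{9}{2}\right) \left(-4\right) = \left(-18\right) \left(- \frac{9}{2}\right) \left(-4\right) = 81 \left(-4\right) = -324$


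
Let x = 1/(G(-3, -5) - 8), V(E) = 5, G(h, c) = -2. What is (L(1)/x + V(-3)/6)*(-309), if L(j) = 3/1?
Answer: 18025/2 ≈ 9012.5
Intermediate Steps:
L(j) = 3 (L(j) = 3*1 = 3)
x = -⅒ (x = 1/(-2 - 8) = 1/(-10) = -⅒ ≈ -0.10000)
(L(1)/x + V(-3)/6)*(-309) = (3/(-⅒) + 5/6)*(-309) = (3*(-10) + 5*(⅙))*(-309) = (-30 + ⅚)*(-309) = -175/6*(-309) = 18025/2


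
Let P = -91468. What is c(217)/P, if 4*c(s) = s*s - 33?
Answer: -2941/22867 ≈ -0.12861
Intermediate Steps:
c(s) = -33/4 + s²/4 (c(s) = (s*s - 33)/4 = (s² - 33)/4 = (-33 + s²)/4 = -33/4 + s²/4)
c(217)/P = (-33/4 + (¼)*217²)/(-91468) = (-33/4 + (¼)*47089)*(-1/91468) = (-33/4 + 47089/4)*(-1/91468) = 11764*(-1/91468) = -2941/22867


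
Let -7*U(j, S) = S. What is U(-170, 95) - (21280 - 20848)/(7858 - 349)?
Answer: -238793/17521 ≈ -13.629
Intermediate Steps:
U(j, S) = -S/7
U(-170, 95) - (21280 - 20848)/(7858 - 349) = -1/7*95 - (21280 - 20848)/(7858 - 349) = -95/7 - 432/7509 = -95/7 - 1*144/2503 = -95/7 - 144/2503 = -238793/17521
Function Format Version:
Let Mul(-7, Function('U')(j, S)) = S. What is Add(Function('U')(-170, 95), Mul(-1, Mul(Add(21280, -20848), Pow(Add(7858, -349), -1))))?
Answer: Rational(-238793, 17521) ≈ -13.629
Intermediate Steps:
Function('U')(j, S) = Mul(Rational(-1, 7), S)
Add(Function('U')(-170, 95), Mul(-1, Mul(Add(21280, -20848), Pow(Add(7858, -349), -1)))) = Add(Mul(Rational(-1, 7), 95), Mul(-1, Mul(Add(21280, -20848), Pow(Add(7858, -349), -1)))) = Add(Rational(-95, 7), Mul(-1, Mul(432, Pow(7509, -1)))) = Add(Rational(-95, 7), Mul(-1, Mul(432, Rational(1, 7509)))) = Add(Rational(-95, 7), Mul(-1, Rational(144, 2503))) = Add(Rational(-95, 7), Rational(-144, 2503)) = Rational(-238793, 17521)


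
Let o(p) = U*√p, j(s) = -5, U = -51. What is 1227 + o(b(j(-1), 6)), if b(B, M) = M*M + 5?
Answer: 1227 - 51*√41 ≈ 900.44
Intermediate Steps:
b(B, M) = 5 + M² (b(B, M) = M² + 5 = 5 + M²)
o(p) = -51*√p
1227 + o(b(j(-1), 6)) = 1227 - 51*√(5 + 6²) = 1227 - 51*√(5 + 36) = 1227 - 51*√41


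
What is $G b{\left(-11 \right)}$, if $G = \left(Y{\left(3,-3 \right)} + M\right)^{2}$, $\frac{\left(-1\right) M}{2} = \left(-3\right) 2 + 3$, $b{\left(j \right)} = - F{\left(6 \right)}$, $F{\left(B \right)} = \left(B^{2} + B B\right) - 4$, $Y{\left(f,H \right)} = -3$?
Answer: $-612$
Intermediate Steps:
$F{\left(B \right)} = -4 + 2 B^{2}$ ($F{\left(B \right)} = \left(B^{2} + B^{2}\right) - 4 = 2 B^{2} - 4 = -4 + 2 B^{2}$)
$b{\left(j \right)} = -68$ ($b{\left(j \right)} = - (-4 + 2 \cdot 6^{2}) = - (-4 + 2 \cdot 36) = - (-4 + 72) = \left(-1\right) 68 = -68$)
$M = 6$ ($M = - 2 \left(\left(-3\right) 2 + 3\right) = - 2 \left(-6 + 3\right) = \left(-2\right) \left(-3\right) = 6$)
$G = 9$ ($G = \left(-3 + 6\right)^{2} = 3^{2} = 9$)
$G b{\left(-11 \right)} = 9 \left(-68\right) = -612$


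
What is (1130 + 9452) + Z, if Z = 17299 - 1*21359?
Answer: 6522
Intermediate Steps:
Z = -4060 (Z = 17299 - 21359 = -4060)
(1130 + 9452) + Z = (1130 + 9452) - 4060 = 10582 - 4060 = 6522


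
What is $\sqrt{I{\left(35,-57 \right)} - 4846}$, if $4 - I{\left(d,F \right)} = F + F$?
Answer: $2 i \sqrt{1182} \approx 68.76 i$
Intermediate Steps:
$I{\left(d,F \right)} = 4 - 2 F$ ($I{\left(d,F \right)} = 4 - \left(F + F\right) = 4 - 2 F$)
$\sqrt{I{\left(35,-57 \right)} - 4846} = \sqrt{\left(4 - -114\right) - 4846} = \sqrt{\left(4 + 114\right) - 4846} = \sqrt{118 - 4846} = \sqrt{-4728} = 2 i \sqrt{1182}$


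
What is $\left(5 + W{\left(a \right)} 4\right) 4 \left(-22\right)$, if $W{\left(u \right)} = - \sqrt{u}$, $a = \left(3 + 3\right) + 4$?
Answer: $-440 + 352 \sqrt{10} \approx 673.12$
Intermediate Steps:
$a = 10$ ($a = 6 + 4 = 10$)
$\left(5 + W{\left(a \right)} 4\right) 4 \left(-22\right) = \left(5 + - \sqrt{10} \cdot 4\right) 4 \left(-22\right) = \left(5 - 4 \sqrt{10}\right) 4 \left(-22\right) = \left(20 - 16 \sqrt{10}\right) \left(-22\right) = -440 + 352 \sqrt{10}$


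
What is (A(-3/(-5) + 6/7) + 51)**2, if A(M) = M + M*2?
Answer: 3755844/1225 ≈ 3066.0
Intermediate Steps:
A(M) = 3*M (A(M) = M + 2*M = 3*M)
(A(-3/(-5) + 6/7) + 51)**2 = (3*(-3/(-5) + 6/7) + 51)**2 = (3*(-3*(-1/5) + 6*(1/7)) + 51)**2 = (3*(3/5 + 6/7) + 51)**2 = (3*(51/35) + 51)**2 = (153/35 + 51)**2 = (1938/35)**2 = 3755844/1225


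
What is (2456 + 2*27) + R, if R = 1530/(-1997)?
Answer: 5010940/1997 ≈ 2509.2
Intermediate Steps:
R = -1530/1997 (R = 1530*(-1/1997) = -1530/1997 ≈ -0.76615)
(2456 + 2*27) + R = (2456 + 2*27) - 1530/1997 = (2456 + 54) - 1530/1997 = 2510 - 1530/1997 = 5010940/1997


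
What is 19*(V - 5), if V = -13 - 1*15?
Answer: -627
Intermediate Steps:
V = -28 (V = -13 - 15 = -28)
19*(V - 5) = 19*(-28 - 5) = 19*(-33) = -627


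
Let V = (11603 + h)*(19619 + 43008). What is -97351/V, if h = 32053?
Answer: -97351/2734044312 ≈ -3.5607e-5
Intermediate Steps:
V = 2734044312 (V = (11603 + 32053)*(19619 + 43008) = 43656*62627 = 2734044312)
-97351/V = -97351/2734044312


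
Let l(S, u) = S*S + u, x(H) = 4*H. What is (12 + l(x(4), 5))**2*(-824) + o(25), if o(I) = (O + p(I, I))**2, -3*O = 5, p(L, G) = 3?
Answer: -552707048/9 ≈ -6.1412e+7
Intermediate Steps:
O = -5/3 (O = -1/3*5 = -5/3 ≈ -1.6667)
o(I) = 16/9 (o(I) = (-5/3 + 3)**2 = (4/3)**2 = 16/9)
l(S, u) = u + S**2 (l(S, u) = S**2 + u = u + S**2)
(12 + l(x(4), 5))**2*(-824) + o(25) = (12 + (5 + (4*4)**2))**2*(-824) + 16/9 = (12 + (5 + 16**2))**2*(-824) + 16/9 = (12 + (5 + 256))**2*(-824) + 16/9 = (12 + 261)**2*(-824) + 16/9 = 273**2*(-824) + 16/9 = 74529*(-824) + 16/9 = -61411896 + 16/9 = -552707048/9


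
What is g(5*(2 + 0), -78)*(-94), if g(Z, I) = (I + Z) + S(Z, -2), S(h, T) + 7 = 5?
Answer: 6580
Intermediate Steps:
S(h, T) = -2 (S(h, T) = -7 + 5 = -2)
g(Z, I) = -2 + I + Z (g(Z, I) = (I + Z) - 2 = -2 + I + Z)
g(5*(2 + 0), -78)*(-94) = (-2 - 78 + 5*(2 + 0))*(-94) = (-2 - 78 + 5*2)*(-94) = (-2 - 78 + 10)*(-94) = -70*(-94) = 6580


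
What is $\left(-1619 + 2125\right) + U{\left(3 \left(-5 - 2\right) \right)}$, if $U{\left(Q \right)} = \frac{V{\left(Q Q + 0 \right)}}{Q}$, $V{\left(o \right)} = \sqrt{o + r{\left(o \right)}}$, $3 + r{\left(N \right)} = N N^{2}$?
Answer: $506 - \frac{\sqrt{85766559}}{21} \approx 64.999$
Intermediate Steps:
$r{\left(N \right)} = -3 + N^{3}$ ($r{\left(N \right)} = -3 + N N^{2} = -3 + N^{3}$)
$V{\left(o \right)} = \sqrt{-3 + o + o^{3}}$ ($V{\left(o \right)} = \sqrt{o + \left(-3 + o^{3}\right)} = \sqrt{-3 + o + o^{3}}$)
$U{\left(Q \right)} = \frac{\sqrt{-3 + Q^{2} + Q^{6}}}{Q}$ ($U{\left(Q \right)} = \frac{\sqrt{-3 + \left(Q Q + 0\right) + \left(Q Q + 0\right)^{3}}}{Q} = \frac{\sqrt{-3 + \left(Q^{2} + 0\right) + \left(Q^{2} + 0\right)^{3}}}{Q} = \frac{\sqrt{-3 + Q^{2} + \left(Q^{2}\right)^{3}}}{Q} = \frac{\sqrt{-3 + Q^{2} + Q^{6}}}{Q}$)
$\left(-1619 + 2125\right) + U{\left(3 \left(-5 - 2\right) \right)} = \left(-1619 + 2125\right) + \frac{\sqrt{-3 + \left(3 \left(-5 - 2\right)\right)^{2} + \left(3 \left(-5 - 2\right)\right)^{6}}}{3 \left(-5 - 2\right)} = 506 + \frac{\sqrt{-3 + \left(3 \left(-7\right)\right)^{2} + \left(3 \left(-7\right)\right)^{6}}}{3 \left(-7\right)} = 506 + \frac{\sqrt{-3 + \left(-21\right)^{2} + \left(-21\right)^{6}}}{-21} = 506 - \frac{\sqrt{-3 + 441 + 85766121}}{21} = 506 - \frac{\sqrt{85766559}}{21}$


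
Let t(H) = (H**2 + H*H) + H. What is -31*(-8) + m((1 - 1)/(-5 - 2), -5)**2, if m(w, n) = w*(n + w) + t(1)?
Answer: 257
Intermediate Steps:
t(H) = H + 2*H**2 (t(H) = (H**2 + H**2) + H = 2*H**2 + H = H + 2*H**2)
m(w, n) = 3 + w*(n + w) (m(w, n) = w*(n + w) + 1*(1 + 2*1) = w*(n + w) + 1*(1 + 2) = w*(n + w) + 1*3 = w*(n + w) + 3 = 3 + w*(n + w))
-31*(-8) + m((1 - 1)/(-5 - 2), -5)**2 = -31*(-8) + (3 + ((1 - 1)/(-5 - 2))**2 - 5*(1 - 1)/(-5 - 2))**2 = 248 + (3 + (0/(-7))**2 - 0/(-7))**2 = 248 + (3 + (0*(-1/7))**2 - 0*(-1)/7)**2 = 248 + (3 + 0**2 - 5*0)**2 = 248 + (3 + 0 + 0)**2 = 248 + 3**2 = 248 + 9 = 257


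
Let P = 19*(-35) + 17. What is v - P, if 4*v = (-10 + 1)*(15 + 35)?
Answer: 1071/2 ≈ 535.50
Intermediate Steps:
v = -225/2 (v = ((-10 + 1)*(15 + 35))/4 = (-9*50)/4 = (1/4)*(-450) = -225/2 ≈ -112.50)
P = -648 (P = -665 + 17 = -648)
v - P = -225/2 - 1*(-648) = -225/2 + 648 = 1071/2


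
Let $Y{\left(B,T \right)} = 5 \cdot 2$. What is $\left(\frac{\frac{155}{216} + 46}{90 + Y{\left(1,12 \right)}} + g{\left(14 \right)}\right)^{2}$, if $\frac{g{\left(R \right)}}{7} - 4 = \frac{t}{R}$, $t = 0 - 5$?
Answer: $\frac{314598713881}{466560000} \approx 674.29$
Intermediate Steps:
$Y{\left(B,T \right)} = 10$
$t = -5$
$g{\left(R \right)} = 28 - \frac{35}{R}$ ($g{\left(R \right)} = 28 + 7 \left(- \frac{5}{R}\right) = 28 - \frac{35}{R}$)
$\left(\frac{\frac{155}{216} + 46}{90 + Y{\left(1,12 \right)}} + g{\left(14 \right)}\right)^{2} = \left(\frac{\frac{155}{216} + 46}{90 + 10} + \left(28 - \frac{35}{14}\right)\right)^{2} = \left(\frac{155 \cdot \frac{1}{216} + 46}{100} + \left(28 - \frac{5}{2}\right)\right)^{2} = \left(\left(\frac{155}{216} + 46\right) \frac{1}{100} + \left(28 - \frac{5}{2}\right)\right)^{2} = \left(\frac{10091}{216} \cdot \frac{1}{100} + \frac{51}{2}\right)^{2} = \left(\frac{10091}{21600} + \frac{51}{2}\right)^{2} = \left(\frac{560891}{21600}\right)^{2} = \frac{314598713881}{466560000}$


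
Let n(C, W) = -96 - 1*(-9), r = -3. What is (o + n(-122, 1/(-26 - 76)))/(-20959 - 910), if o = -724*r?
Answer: -2085/21869 ≈ -0.095340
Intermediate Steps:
o = 2172 (o = -724*(-3) = 2172)
n(C, W) = -87 (n(C, W) = -96 + 9 = -87)
(o + n(-122, 1/(-26 - 76)))/(-20959 - 910) = (2172 - 87)/(-20959 - 910) = 2085/(-21869) = 2085*(-1/21869) = -2085/21869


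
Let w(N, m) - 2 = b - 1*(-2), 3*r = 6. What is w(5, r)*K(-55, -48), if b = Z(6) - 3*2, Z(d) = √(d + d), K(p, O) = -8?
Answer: 16 - 16*√3 ≈ -11.713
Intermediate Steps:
Z(d) = √2*√d (Z(d) = √(2*d) = √2*√d)
r = 2 (r = (⅓)*6 = 2)
b = -6 + 2*√3 (b = √2*√6 - 3*2 = 2*√3 - 6 = -6 + 2*√3 ≈ -2.5359)
w(N, m) = -2 + 2*√3 (w(N, m) = 2 + ((-6 + 2*√3) - 1*(-2)) = 2 + ((-6 + 2*√3) + 2) = 2 + (-4 + 2*√3) = -2 + 2*√3)
w(5, r)*K(-55, -48) = (-2 + 2*√3)*(-8) = 16 - 16*√3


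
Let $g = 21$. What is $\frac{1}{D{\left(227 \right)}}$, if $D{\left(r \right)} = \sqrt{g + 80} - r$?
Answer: $- \frac{227}{51428} - \frac{\sqrt{101}}{51428} \approx -0.0046094$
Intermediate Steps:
$D{\left(r \right)} = \sqrt{101} - r$ ($D{\left(r \right)} = \sqrt{21 + 80} - r = \sqrt{101} - r$)
$\frac{1}{D{\left(227 \right)}} = \frac{1}{\sqrt{101} - 227} = \frac{1}{-227 + \sqrt{101}}$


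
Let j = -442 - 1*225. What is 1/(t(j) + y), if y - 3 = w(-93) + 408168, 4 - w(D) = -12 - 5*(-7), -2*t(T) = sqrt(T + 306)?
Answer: 1632608/666352220777 + 38*I/666352220777 ≈ 2.4501e-6 + 5.7027e-11*I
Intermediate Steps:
j = -667 (j = -442 - 225 = -667)
t(T) = -sqrt(306 + T)/2 (t(T) = -sqrt(T + 306)/2 = -sqrt(306 + T)/2)
w(D) = -19 (w(D) = 4 - (-12 - 5*(-7)) = 4 - (-12 + 35) = 4 - 1*23 = 4 - 23 = -19)
y = 408152 (y = 3 + (-19 + 408168) = 3 + 408149 = 408152)
1/(t(j) + y) = 1/(-sqrt(306 - 667)/2 + 408152) = 1/(-19*I/2 + 408152) = 1/(408152 - 19*I/2) = 4*(408152 + 19*I/2)/666352220777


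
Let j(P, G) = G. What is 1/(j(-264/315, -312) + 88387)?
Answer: 1/88075 ≈ 1.1354e-5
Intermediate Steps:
1/(j(-264/315, -312) + 88387) = 1/(-312 + 88387) = 1/88075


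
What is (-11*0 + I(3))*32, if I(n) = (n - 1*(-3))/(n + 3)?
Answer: 32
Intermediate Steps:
I(n) = 1 (I(n) = (n + 3)/(3 + n) = (3 + n)/(3 + n) = 1)
(-11*0 + I(3))*32 = (-11*0 + 1)*32 = (0 + 1)*32 = 1*32 = 32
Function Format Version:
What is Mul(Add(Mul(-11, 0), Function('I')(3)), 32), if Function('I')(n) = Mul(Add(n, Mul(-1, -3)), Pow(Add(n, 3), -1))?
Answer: 32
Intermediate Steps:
Function('I')(n) = 1 (Function('I')(n) = Mul(Add(n, 3), Pow(Add(3, n), -1)) = Mul(Add(3, n), Pow(Add(3, n), -1)) = 1)
Mul(Add(Mul(-11, 0), Function('I')(3)), 32) = Mul(Add(Mul(-11, 0), 1), 32) = Mul(Add(0, 1), 32) = Mul(1, 32) = 32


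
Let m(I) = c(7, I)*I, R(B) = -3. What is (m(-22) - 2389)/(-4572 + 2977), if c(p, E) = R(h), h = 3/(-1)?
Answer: 2323/1595 ≈ 1.4564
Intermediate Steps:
h = -3 (h = 3*(-1) = -3)
c(p, E) = -3
m(I) = -3*I
(m(-22) - 2389)/(-4572 + 2977) = (-3*(-22) - 2389)/(-4572 + 2977) = (66 - 2389)/(-1595) = -2323*(-1/1595) = 2323/1595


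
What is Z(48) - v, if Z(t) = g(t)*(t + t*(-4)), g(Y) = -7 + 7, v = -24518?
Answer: 24518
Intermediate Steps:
g(Y) = 0
Z(t) = 0 (Z(t) = 0*(t + t*(-4)) = 0*(t - 4*t) = 0*(-3*t) = 0)
Z(48) - v = 0 - 1*(-24518) = 0 + 24518 = 24518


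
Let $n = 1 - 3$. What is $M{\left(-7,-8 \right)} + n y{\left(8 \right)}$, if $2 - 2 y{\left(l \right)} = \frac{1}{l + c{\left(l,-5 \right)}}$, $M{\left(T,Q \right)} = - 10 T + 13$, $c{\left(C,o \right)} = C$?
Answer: $\frac{1297}{16} \approx 81.063$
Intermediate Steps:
$n = -2$ ($n = 1 - 3 = -2$)
$M{\left(T,Q \right)} = 13 - 10 T$
$y{\left(l \right)} = 1 - \frac{1}{4 l}$ ($y{\left(l \right)} = 1 - \frac{1}{2 \left(l + l\right)} = 1 - \frac{1}{2 \cdot 2 l} = 1 - \frac{\frac{1}{2} \frac{1}{l}}{2} = 1 - \frac{1}{4 l}$)
$M{\left(-7,-8 \right)} + n y{\left(8 \right)} = \left(13 - -70\right) - 2 \frac{- \frac{1}{4} + 8}{8} = \left(13 + 70\right) - 2 \cdot \frac{1}{8} \cdot \frac{31}{4} = 83 - \frac{31}{16} = \frac{1297}{16}$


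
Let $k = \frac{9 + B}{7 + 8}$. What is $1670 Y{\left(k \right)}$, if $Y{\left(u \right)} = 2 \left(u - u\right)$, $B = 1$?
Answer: $0$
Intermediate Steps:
$k = \frac{2}{3}$ ($k = \frac{9 + 1}{7 + 8} = \frac{10}{15} = 10 \cdot \frac{1}{15} = \frac{2}{3} \approx 0.66667$)
$Y{\left(u \right)} = 0$ ($Y{\left(u \right)} = 2 \cdot 0 = 0$)
$1670 Y{\left(k \right)} = 1670 \cdot 0 = 0$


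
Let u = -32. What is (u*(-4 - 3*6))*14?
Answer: 9856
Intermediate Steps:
(u*(-4 - 3*6))*14 = -32*(-4 - 3*6)*14 = -32*(-4 - 18)*14 = -32*(-22)*14 = 704*14 = 9856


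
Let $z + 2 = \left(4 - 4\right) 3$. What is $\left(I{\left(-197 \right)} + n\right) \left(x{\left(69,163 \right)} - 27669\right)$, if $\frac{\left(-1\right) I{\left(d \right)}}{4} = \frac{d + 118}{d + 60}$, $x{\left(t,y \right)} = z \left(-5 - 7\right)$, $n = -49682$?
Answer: $\frac{188172603750}{137} \approx 1.3735 \cdot 10^{9}$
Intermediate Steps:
$z = -2$ ($z = -2 + \left(4 - 4\right) 3 = -2 + 0 \cdot 3 = -2 + 0 = -2$)
$x{\left(t,y \right)} = 24$ ($x{\left(t,y \right)} = - 2 \left(-5 - 7\right) = \left(-2\right) \left(-12\right) = 24$)
$I{\left(d \right)} = - \frac{4 \left(118 + d\right)}{60 + d}$ ($I{\left(d \right)} = - 4 \frac{d + 118}{d + 60} = - 4 \frac{118 + d}{60 + d} = - \frac{4 \left(118 + d\right)}{60 + d}$)
$\left(I{\left(-197 \right)} + n\right) \left(x{\left(69,163 \right)} - 27669\right) = \left(\frac{4 \left(-118 - -197\right)}{60 - 197} - 49682\right) \left(24 - 27669\right) = \left(\frac{4 \left(-118 + 197\right)}{-137} - 49682\right) \left(-27645\right) = \left(4 \left(- \frac{1}{137}\right) 79 - 49682\right) \left(-27645\right) = \left(- \frac{316}{137} - 49682\right) \left(-27645\right) = \left(- \frac{6806750}{137}\right) \left(-27645\right) = \frac{188172603750}{137}$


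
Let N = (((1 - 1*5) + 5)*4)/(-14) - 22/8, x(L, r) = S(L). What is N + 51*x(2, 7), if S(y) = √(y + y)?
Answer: 2771/28 ≈ 98.964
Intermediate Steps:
S(y) = √2*√y (S(y) = √(2*y) = √2*√y)
x(L, r) = √2*√L
N = -85/28 (N = (((1 - 5) + 5)*4)*(-1/14) - 22*⅛ = ((-4 + 5)*4)*(-1/14) - 11/4 = (1*4)*(-1/14) - 11/4 = 4*(-1/14) - 11/4 = -2/7 - 11/4 = -85/28 ≈ -3.0357)
N + 51*x(2, 7) = -85/28 + 51*(√2*√2) = -85/28 + 51*2 = -85/28 + 102 = 2771/28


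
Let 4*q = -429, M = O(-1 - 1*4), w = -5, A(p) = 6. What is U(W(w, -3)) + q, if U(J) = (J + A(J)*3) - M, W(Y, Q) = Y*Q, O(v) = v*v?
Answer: -397/4 ≈ -99.250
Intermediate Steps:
O(v) = v²
W(Y, Q) = Q*Y
M = 25 (M = (-1 - 1*4)² = (-1 - 4)² = (-5)² = 25)
U(J) = -7 + J (U(J) = (J + 6*3) - 1*25 = (J + 18) - 25 = (18 + J) - 25 = -7 + J)
q = -429/4 (q = (¼)*(-429) = -429/4 ≈ -107.25)
U(W(w, -3)) + q = (-7 - 3*(-5)) - 429/4 = (-7 + 15) - 429/4 = 8 - 429/4 = -397/4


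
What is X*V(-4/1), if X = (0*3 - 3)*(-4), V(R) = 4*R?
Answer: -192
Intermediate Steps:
X = 12 (X = (0 - 3)*(-4) = -3*(-4) = 12)
X*V(-4/1) = 12*(4*(-4/1)) = 12*(4*(-4*1)) = 12*(4*(-4)) = 12*(-16) = -192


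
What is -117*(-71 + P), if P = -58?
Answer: 15093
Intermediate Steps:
-117*(-71 + P) = -117*(-71 - 58) = -117*(-129) = 15093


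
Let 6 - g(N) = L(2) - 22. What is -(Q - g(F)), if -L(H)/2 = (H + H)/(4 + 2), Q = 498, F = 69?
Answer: -1406/3 ≈ -468.67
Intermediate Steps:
L(H) = -2*H/3 (L(H) = -2*(H + H)/(4 + 2) = -2*2*H/6 = -2*H/3)
g(N) = 88/3 (g(N) = 6 - (-⅔*2 - 22) = 6 - (-4/3 - 22) = 6 - 1*(-70/3) = 6 + 70/3 = 88/3)
-(Q - g(F)) = -(498 - 1*88/3) = -(498 - 88/3) = -1*1406/3 = -1406/3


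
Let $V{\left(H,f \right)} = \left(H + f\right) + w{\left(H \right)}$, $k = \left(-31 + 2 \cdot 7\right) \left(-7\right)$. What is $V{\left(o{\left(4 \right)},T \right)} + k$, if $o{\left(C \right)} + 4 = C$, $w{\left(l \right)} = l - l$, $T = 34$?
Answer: $153$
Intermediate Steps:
$w{\left(l \right)} = 0$
$o{\left(C \right)} = -4 + C$
$k = 119$ ($k = \left(-31 + 14\right) \left(-7\right) = \left(-17\right) \left(-7\right) = 119$)
$V{\left(H,f \right)} = H + f$ ($V{\left(H,f \right)} = \left(H + f\right) + 0 = H + f$)
$V{\left(o{\left(4 \right)},T \right)} + k = \left(\left(-4 + 4\right) + 34\right) + 119 = \left(0 + 34\right) + 119 = 34 + 119 = 153$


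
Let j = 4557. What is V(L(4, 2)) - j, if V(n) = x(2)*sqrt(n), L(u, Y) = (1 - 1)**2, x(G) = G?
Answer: -4557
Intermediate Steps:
L(u, Y) = 0 (L(u, Y) = 0**2 = 0)
V(n) = 2*sqrt(n)
V(L(4, 2)) - j = 2*sqrt(0) - 1*4557 = 2*0 - 4557 = 0 - 4557 = -4557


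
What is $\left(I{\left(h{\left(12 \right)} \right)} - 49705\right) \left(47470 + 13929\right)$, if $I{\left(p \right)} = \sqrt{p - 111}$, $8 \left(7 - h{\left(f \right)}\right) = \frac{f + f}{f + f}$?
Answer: $-3051837295 + \frac{429793 i \sqrt{34}}{4} \approx -3.0518 \cdot 10^{9} + 6.2653 \cdot 10^{5} i$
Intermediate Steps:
$h{\left(f \right)} = \frac{55}{8}$ ($h{\left(f \right)} = 7 - \frac{\left(f + f\right) \frac{1}{f + f}}{8} = 7 - \frac{2 f \frac{1}{2 f}}{8} = 7 - \frac{1}{8} = \frac{55}{8}$)
$I{\left(p \right)} = \sqrt{-111 + p}$
$\left(I{\left(h{\left(12 \right)} \right)} - 49705\right) \left(47470 + 13929\right) = \left(\sqrt{-111 + \frac{55}{8}} - 49705\right) \left(47470 + 13929\right) = \left(\sqrt{- \frac{833}{8}} - 49705\right) 61399 = \left(\frac{7 i \sqrt{34}}{4} - 49705\right) 61399 = \left(-49705 + \frac{7 i \sqrt{34}}{4}\right) 61399 = -3051837295 + \frac{429793 i \sqrt{34}}{4}$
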